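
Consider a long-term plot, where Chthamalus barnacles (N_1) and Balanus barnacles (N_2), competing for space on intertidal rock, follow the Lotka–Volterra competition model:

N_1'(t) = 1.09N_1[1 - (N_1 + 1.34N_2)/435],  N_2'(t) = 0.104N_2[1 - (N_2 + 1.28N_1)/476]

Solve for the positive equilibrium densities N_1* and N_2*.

N_1* ≈ 284, N_2* ≈ 113

Setting both brackets to zero gives the nullclines N_1 + 1.34N_2 = 435 and 1.28N_1 + N_2 = 476.
Substituting N_2 = 476 - 1.28N_1 into the first: N_1(1 - 1.34·1.28) = 435 - 1.34·476.
So N_1* = -203/-0.715 = 284, and then N_2* = 476 - 1.28·284 = 113.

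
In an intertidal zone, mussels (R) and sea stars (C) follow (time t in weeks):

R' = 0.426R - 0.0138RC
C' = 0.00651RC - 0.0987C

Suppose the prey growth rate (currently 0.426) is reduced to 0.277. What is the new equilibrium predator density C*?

At the interior fixed point, setting dR/dt = 0 with R > 0 fixes C* = (prey growth rate)/(RC coefficient) — independent of the other coefficients.
With the change, C* = 0.277/0.0138 = 20.1; it falls from 30.9.

C* ≈ 20.1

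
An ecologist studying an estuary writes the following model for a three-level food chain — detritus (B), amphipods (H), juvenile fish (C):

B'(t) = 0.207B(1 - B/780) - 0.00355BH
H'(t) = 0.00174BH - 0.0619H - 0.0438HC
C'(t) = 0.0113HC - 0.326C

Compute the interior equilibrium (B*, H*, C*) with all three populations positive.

From dC/dt = 0: 0.0113H* = 0.326, so H* = 28.8.
From dB/dt = 0: 0.207(1 - B*/780) = 0.00355·28.8, giving B* = 780·(1 - 0.495) = 394.
From dH/dt = 0: 0.00174·394 - 0.0619 = 0.0438C*, so C* = 0.624/0.0438 = 14.2.

B* ≈ 394, H* ≈ 28.8, C* ≈ 14.2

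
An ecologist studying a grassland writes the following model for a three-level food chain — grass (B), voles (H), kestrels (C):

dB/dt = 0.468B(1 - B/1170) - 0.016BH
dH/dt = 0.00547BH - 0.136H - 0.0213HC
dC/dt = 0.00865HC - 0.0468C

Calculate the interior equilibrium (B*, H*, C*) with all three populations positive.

B* ≈ 954, H* ≈ 5.41, C* ≈ 239

From dC/dt = 0: 0.00865H* = 0.0468, so H* = 5.41.
From dB/dt = 0: 0.468(1 - B*/1170) = 0.016·5.41, giving B* = 1170·(1 - 0.185) = 954.
From dH/dt = 0: 0.00547·954 - 0.136 = 0.0213C*, so C* = 5.08/0.0213 = 239.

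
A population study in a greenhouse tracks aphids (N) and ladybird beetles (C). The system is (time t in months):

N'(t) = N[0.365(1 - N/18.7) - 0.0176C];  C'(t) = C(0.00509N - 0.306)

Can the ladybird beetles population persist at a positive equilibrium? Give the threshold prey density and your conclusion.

The predator equation gives dC/dt > 0 only when N > 0.306/0.00509 = 60.1.
Without the predator, N → K = 18.7. Since 18.7 < 60.1, the predator cannot invade.

Threshold N = 60.1; K < 60.1, so no, the predator goes extinct.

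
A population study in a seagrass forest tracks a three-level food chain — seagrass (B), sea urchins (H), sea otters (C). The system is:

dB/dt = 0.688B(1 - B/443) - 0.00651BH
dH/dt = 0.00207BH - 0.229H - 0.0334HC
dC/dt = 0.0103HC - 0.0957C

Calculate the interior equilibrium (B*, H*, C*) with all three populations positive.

B* ≈ 404, H* ≈ 9.29, C* ≈ 18.2

From dC/dt = 0: 0.0103H* = 0.0957, so H* = 9.29.
From dB/dt = 0: 0.688(1 - B*/443) = 0.00651·9.29, giving B* = 443·(1 - 0.0879) = 404.
From dH/dt = 0: 0.00207·404 - 0.229 = 0.0334C*, so C* = 0.607/0.0334 = 18.2.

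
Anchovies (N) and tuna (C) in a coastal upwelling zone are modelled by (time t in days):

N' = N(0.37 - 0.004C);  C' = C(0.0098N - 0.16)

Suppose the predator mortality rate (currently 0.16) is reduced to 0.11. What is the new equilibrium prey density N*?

N* ≈ 11.2

At the interior fixed point, setting dC/dt = 0 with C > 0 fixes N* = (predator death rate)/(NC coefficient) — independent of the other coefficients.
With the change, N* = 0.11/0.0098 = 11.2; it falls from 16.3.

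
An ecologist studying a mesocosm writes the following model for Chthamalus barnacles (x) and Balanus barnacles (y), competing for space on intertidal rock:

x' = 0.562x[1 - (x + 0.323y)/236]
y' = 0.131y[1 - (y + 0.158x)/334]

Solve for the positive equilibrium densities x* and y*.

x* ≈ 135, y* ≈ 313

Setting both brackets to zero gives the nullclines x + 0.323y = 236 and 0.158x + y = 334.
Substituting y = 334 - 0.158x into the first: x(1 - 0.323·0.158) = 236 - 0.323·334.
So x* = 128/0.949 = 135, and then y* = 334 - 0.158·135 = 313.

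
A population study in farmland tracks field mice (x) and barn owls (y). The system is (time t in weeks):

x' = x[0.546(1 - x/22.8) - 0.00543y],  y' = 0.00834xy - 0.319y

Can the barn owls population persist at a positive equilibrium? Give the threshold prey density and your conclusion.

The predator equation gives dy/dt > 0 only when x > 0.319/0.00834 = 38.2.
Without the predator, x → K = 22.8. Since 22.8 < 38.2, the predator cannot invade.

Threshold x = 38.2; K < 38.2, so no, the predator goes extinct.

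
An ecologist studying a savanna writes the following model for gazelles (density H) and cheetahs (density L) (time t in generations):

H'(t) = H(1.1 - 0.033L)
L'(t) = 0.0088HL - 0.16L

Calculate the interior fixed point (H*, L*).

H* ≈ 18.2, L* ≈ 33.3

Set dL/dt = 0 with L > 0: 0.0088H - 0.16 = 0, so H* = 0.16/0.0088 = 18.2.
Set dH/dt = 0 with H > 0: 1.1 - 0.033L = 0, so L* = 1.1/0.033 = 33.3.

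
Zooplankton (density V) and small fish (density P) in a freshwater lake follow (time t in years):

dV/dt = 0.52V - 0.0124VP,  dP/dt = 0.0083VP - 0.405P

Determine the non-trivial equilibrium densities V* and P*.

V* ≈ 48.8, P* ≈ 41.9

Set dP/dt = 0 with P > 0: 0.0083V - 0.405 = 0, so V* = 0.405/0.0083 = 48.8.
Set dV/dt = 0 with V > 0: 0.52 - 0.0124P = 0, so P* = 0.52/0.0124 = 41.9.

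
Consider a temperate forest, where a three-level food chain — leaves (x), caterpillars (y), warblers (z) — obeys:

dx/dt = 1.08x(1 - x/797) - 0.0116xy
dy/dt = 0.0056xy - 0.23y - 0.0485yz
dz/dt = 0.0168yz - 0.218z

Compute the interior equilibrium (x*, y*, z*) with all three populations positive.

From dz/dt = 0: 0.0168y* = 0.218, so y* = 13.
From dx/dt = 0: 1.08(1 - x*/797) = 0.0116·13, giving x* = 797·(1 - 0.139) = 686.
From dy/dt = 0: 0.0056·686 - 0.23 = 0.0485z*, so z* = 3.61/0.0485 = 74.5.

x* ≈ 686, y* ≈ 13, z* ≈ 74.5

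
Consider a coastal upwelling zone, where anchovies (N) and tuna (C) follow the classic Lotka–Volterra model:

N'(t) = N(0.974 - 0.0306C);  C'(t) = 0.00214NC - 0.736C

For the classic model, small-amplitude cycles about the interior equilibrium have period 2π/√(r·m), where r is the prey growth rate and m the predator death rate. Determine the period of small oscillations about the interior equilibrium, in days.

T ≈ 7.42 days

Here r = 0.974 and m = 0.736, so r·m = 0.717.
ω = √0.717 = 0.847 per day, hence T = 2π/ω ≈ 7.42 days.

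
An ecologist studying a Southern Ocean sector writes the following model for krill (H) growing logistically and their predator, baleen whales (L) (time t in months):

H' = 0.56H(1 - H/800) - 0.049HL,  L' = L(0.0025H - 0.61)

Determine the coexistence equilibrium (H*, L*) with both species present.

H* ≈ 244, L* ≈ 7.94

From dL/dt = 0 with L > 0: 0.0025H* = 0.61, so H* = 244.
Substitute into dH/dt = 0: 0.56(1 - 244/800) = 0.049L*.
The bracket is 0.695, giving L* = 0.389/0.049 = 7.94.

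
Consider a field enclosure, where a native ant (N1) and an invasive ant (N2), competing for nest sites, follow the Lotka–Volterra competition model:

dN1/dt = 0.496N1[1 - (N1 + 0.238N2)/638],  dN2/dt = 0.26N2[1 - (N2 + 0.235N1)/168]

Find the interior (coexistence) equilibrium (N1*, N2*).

Setting both brackets to zero gives the nullclines N1 + 0.238N2 = 638 and 0.235N1 + N2 = 168.
Substituting N2 = 168 - 0.235N1 into the first: N1(1 - 0.238·0.235) = 638 - 0.238·168.
So N1* = 598/0.944 = 633, and then N2* = 168 - 0.235·633 = 19.1.

N1* ≈ 633, N2* ≈ 19.1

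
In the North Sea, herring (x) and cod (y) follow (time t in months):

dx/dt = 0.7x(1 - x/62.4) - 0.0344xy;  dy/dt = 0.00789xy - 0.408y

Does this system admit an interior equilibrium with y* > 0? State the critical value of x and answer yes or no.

The predator equation gives dy/dt > 0 only when x > 0.408/0.00789 = 51.7.
Without the predator, x → K = 62.4. Since 62.4 > 51.7, the predator can invade and persist.

Threshold x = 51.7; K > 51.7, so yes, the predator persists.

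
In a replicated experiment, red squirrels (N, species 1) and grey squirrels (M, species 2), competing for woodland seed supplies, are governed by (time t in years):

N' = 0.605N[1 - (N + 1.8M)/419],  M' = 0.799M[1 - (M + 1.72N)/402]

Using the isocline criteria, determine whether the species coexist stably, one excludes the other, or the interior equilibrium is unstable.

unstable coexistence (outcome depends on initial conditions)

Compare the nullcline intercepts: K1/α12 = 419/1.8 = 233 < K2 = 402; K2/α21 = 402/1.72 = 234 < K1 = 419.
Since both are reversed, neither can invade when rare; the interior point is a saddle.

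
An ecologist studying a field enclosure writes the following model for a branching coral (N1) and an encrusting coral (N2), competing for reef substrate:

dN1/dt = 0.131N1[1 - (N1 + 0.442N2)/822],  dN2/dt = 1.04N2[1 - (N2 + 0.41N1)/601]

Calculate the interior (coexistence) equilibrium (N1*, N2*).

Setting both brackets to zero gives the nullclines N1 + 0.442N2 = 822 and 0.41N1 + N2 = 601.
Substituting N2 = 601 - 0.41N1 into the first: N1(1 - 0.442·0.41) = 822 - 0.442·601.
So N1* = 556/0.819 = 679, and then N2* = 601 - 0.41·679 = 322.

N1* ≈ 679, N2* ≈ 322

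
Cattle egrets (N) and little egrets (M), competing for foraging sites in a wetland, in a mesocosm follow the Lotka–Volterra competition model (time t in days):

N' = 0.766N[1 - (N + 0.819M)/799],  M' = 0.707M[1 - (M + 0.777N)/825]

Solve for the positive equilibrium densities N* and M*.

Setting both brackets to zero gives the nullclines N + 0.819M = 799 and 0.777N + M = 825.
Substituting M = 825 - 0.777N into the first: N(1 - 0.819·0.777) = 799 - 0.819·825.
So N* = 123/0.364 = 339, and then M* = 825 - 0.777·339 = 561.

N* ≈ 339, M* ≈ 561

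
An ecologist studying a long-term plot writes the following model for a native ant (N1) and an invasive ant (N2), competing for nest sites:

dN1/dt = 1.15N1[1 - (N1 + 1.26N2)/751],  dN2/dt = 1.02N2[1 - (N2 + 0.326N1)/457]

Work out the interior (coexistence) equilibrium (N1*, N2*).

N1* ≈ 297, N2* ≈ 360

Setting both brackets to zero gives the nullclines N1 + 1.26N2 = 751 and 0.326N1 + N2 = 457.
Substituting N2 = 457 - 0.326N1 into the first: N1(1 - 1.26·0.326) = 751 - 1.26·457.
So N1* = 175/0.589 = 297, and then N2* = 457 - 0.326·297 = 360.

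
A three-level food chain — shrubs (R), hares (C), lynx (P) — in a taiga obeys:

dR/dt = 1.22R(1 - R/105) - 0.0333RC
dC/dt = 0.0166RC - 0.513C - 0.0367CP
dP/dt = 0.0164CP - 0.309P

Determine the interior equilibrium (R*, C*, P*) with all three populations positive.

R* ≈ 51, C* ≈ 18.8, P* ≈ 9.09

From dP/dt = 0: 0.0164C* = 0.309, so C* = 18.8.
From dR/dt = 0: 1.22(1 - R*/105) = 0.0333·18.8, giving R* = 105·(1 - 0.514) = 51.
From dC/dt = 0: 0.0166·51 - 0.513 = 0.0367P*, so P* = 0.334/0.0367 = 9.09.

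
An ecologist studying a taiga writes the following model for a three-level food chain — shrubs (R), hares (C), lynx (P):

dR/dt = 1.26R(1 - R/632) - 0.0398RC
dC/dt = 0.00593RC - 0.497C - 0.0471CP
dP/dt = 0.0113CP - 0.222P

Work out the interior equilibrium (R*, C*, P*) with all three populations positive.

From dP/dt = 0: 0.0113C* = 0.222, so C* = 19.6.
From dR/dt = 0: 1.26(1 - R*/632) = 0.0398·19.6, giving R* = 632·(1 - 0.621) = 240.
From dC/dt = 0: 0.00593·240 - 0.497 = 0.0471P*, so P* = 0.925/0.0471 = 19.6.

R* ≈ 240, C* ≈ 19.6, P* ≈ 19.6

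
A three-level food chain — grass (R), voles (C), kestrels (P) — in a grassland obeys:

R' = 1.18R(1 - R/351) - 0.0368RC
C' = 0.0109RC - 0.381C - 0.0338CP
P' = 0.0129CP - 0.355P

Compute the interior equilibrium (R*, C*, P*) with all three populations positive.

R* ≈ 49.8, C* ≈ 27.5, P* ≈ 4.77

From dP/dt = 0: 0.0129C* = 0.355, so C* = 27.5.
From dR/dt = 0: 1.18(1 - R*/351) = 0.0368·27.5, giving R* = 351·(1 - 0.858) = 49.8.
From dC/dt = 0: 0.0109·49.8 - 0.381 = 0.0338P*, so P* = 0.161/0.0338 = 4.77.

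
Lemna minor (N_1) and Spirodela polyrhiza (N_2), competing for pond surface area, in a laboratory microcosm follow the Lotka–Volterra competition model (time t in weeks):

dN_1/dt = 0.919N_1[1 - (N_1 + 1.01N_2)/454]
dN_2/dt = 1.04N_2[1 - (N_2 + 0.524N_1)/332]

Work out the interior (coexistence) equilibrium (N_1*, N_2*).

Setting both brackets to zero gives the nullclines N_1 + 1.01N_2 = 454 and 0.524N_1 + N_2 = 332.
Substituting N_2 = 332 - 0.524N_1 into the first: N_1(1 - 1.01·0.524) = 454 - 1.01·332.
So N_1* = 119/0.471 = 252, and then N_2* = 332 - 0.524·252 = 200.

N_1* ≈ 252, N_2* ≈ 200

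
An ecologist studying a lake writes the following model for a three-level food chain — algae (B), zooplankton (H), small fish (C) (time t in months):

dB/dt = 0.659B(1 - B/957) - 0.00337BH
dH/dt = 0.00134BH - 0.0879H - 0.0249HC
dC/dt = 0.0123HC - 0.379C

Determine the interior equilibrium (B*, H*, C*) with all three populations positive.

From dC/dt = 0: 0.0123H* = 0.379, so H* = 30.8.
From dB/dt = 0: 0.659(1 - B*/957) = 0.00337·30.8, giving B* = 957·(1 - 0.158) = 806.
From dH/dt = 0: 0.00134·806 - 0.0879 = 0.0249C*, so C* = 0.992/0.0249 = 39.9.

B* ≈ 806, H* ≈ 30.8, C* ≈ 39.9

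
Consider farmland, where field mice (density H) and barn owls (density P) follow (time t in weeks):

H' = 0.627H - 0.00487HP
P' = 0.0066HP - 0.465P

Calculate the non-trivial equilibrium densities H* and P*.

Set dP/dt = 0 with P > 0: 0.0066H - 0.465 = 0, so H* = 0.465/0.0066 = 70.5.
Set dH/dt = 0 with H > 0: 0.627 - 0.00487P = 0, so P* = 0.627/0.00487 = 129.

H* ≈ 70.5, P* ≈ 129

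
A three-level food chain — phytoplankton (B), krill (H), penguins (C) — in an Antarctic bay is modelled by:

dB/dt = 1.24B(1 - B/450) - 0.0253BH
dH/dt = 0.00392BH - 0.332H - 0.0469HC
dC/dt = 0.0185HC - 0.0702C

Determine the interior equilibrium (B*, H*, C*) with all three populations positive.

From dC/dt = 0: 0.0185H* = 0.0702, so H* = 3.79.
From dB/dt = 0: 1.24(1 - B*/450) = 0.0253·3.79, giving B* = 450·(1 - 0.0774) = 415.
From dH/dt = 0: 0.00392·415 - 0.332 = 0.0469C*, so C* = 1.3/0.0469 = 27.6.

B* ≈ 415, H* ≈ 3.79, C* ≈ 27.6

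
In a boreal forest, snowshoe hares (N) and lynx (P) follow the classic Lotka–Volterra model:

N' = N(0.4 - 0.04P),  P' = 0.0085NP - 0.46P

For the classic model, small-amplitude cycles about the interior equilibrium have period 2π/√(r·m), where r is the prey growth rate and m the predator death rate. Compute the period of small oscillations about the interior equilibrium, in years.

T ≈ 14.6 years

Here r = 0.4 and m = 0.46, so r·m = 0.184.
ω = √0.184 = 0.429 per year, hence T = 2π/ω ≈ 14.6 years.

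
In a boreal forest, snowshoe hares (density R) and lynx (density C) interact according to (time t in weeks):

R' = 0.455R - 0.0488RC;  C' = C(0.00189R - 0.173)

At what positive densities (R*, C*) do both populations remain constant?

R* ≈ 91.5, C* ≈ 9.32

Set dC/dt = 0 with C > 0: 0.00189R - 0.173 = 0, so R* = 0.173/0.00189 = 91.5.
Set dR/dt = 0 with R > 0: 0.455 - 0.0488C = 0, so C* = 0.455/0.0488 = 9.32.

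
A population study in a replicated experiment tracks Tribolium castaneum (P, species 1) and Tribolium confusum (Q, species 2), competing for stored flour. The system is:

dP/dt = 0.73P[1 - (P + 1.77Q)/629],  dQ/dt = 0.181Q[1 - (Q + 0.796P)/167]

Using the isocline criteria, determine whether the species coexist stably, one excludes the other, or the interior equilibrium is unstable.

Compare the nullcline intercepts: K1/α12 = 629/1.77 = 355 > K2 = 167; K2/α21 = 167/0.796 = 210 < K1 = 629.
Since the inequalities point opposite ways, species 1 can invade but species 2 cannot.

species 1 excludes species 2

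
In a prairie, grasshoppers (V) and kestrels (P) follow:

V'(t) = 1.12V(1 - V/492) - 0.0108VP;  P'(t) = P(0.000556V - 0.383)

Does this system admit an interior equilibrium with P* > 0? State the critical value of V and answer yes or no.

The predator equation gives dP/dt > 0 only when V > 0.383/0.000556 = 689.
Without the predator, V → K = 492. Since 492 < 689, the predator cannot invade.

Threshold V = 689; K < 689, so no, the predator goes extinct.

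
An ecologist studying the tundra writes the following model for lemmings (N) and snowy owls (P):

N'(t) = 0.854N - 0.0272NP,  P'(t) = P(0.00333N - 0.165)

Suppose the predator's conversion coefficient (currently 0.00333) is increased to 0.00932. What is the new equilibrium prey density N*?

N* ≈ 17.7

At the interior fixed point, setting dP/dt = 0 with P > 0 fixes N* = (predator death rate)/(NP coefficient) — independent of the other coefficients.
With the change, N* = 0.165/0.00932 = 17.7; it falls from 49.5.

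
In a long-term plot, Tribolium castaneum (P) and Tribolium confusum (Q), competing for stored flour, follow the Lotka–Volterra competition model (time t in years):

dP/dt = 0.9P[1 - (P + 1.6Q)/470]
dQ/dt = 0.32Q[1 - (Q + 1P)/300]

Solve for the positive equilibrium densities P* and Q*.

P* ≈ 16.7, Q* ≈ 283

Setting both brackets to zero gives the nullclines P + 1.6Q = 470 and 1P + Q = 300.
Substituting Q = 300 - 1P into the first: P(1 - 1.6·1) = 470 - 1.6·300.
So P* = -10/-0.6 = 16.7, and then Q* = 300 - 1·16.7 = 283.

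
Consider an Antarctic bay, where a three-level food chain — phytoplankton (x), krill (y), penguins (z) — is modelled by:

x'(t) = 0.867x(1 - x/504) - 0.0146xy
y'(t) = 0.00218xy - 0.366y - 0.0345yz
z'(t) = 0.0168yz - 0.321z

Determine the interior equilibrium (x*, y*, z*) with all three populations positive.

x* ≈ 342, y* ≈ 19.1, z* ≈ 11

From dz/dt = 0: 0.0168y* = 0.321, so y* = 19.1.
From dx/dt = 0: 0.867(1 - x*/504) = 0.0146·19.1, giving x* = 504·(1 - 0.322) = 342.
From dy/dt = 0: 0.00218·342 - 0.366 = 0.0345z*, so z* = 0.379/0.0345 = 11.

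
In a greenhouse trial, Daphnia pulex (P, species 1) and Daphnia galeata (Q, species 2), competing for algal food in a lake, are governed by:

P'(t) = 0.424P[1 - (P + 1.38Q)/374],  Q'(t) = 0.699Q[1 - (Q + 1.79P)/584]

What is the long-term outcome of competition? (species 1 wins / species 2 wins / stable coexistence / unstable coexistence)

Compare the nullcline intercepts: K1/α12 = 374/1.38 = 271 < K2 = 584; K2/α21 = 584/1.79 = 326 < K1 = 374.
Since both are reversed, neither can invade when rare; the interior point is a saddle.

unstable coexistence (outcome depends on initial conditions)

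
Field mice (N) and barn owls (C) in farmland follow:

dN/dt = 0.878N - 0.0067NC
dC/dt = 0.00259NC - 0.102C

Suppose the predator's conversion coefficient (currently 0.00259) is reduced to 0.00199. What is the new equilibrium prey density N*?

At the interior fixed point, setting dC/dt = 0 with C > 0 fixes N* = (predator death rate)/(NC coefficient) — independent of the other coefficients.
With the change, N* = 0.102/0.00199 = 51.3; it rises from 39.4.

N* ≈ 51.3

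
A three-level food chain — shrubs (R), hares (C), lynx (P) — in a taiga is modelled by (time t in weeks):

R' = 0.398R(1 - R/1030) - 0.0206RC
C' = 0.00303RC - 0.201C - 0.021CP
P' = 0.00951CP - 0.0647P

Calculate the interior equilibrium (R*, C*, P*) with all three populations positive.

From dP/dt = 0: 0.00951C* = 0.0647, so C* = 6.8.
From dR/dt = 0: 0.398(1 - R*/1030) = 0.0206·6.8, giving R* = 1030·(1 - 0.352) = 667.
From dC/dt = 0: 0.00303·667 - 0.201 = 0.021P*, so P* = 1.82/0.021 = 86.7.

R* ≈ 667, C* ≈ 6.8, P* ≈ 86.7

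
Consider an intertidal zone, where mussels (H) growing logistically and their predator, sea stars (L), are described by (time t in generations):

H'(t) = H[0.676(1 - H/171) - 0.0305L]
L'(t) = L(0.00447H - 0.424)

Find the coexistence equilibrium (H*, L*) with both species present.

H* ≈ 94.9, L* ≈ 9.87

From dL/dt = 0 with L > 0: 0.00447H* = 0.424, so H* = 94.9.
Substitute into dH/dt = 0: 0.676(1 - 94.9/171) = 0.0305L*.
The bracket is 0.445, giving L* = 0.301/0.0305 = 9.87.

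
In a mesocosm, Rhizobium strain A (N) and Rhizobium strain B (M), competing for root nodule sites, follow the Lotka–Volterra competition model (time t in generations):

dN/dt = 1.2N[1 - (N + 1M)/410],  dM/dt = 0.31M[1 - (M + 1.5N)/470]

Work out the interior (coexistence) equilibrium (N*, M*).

N* ≈ 120, M* ≈ 290

Setting both brackets to zero gives the nullclines N + 1M = 410 and 1.5N + M = 470.
Substituting M = 470 - 1.5N into the first: N(1 - 1·1.5) = 410 - 1·470.
So N* = -60/-0.5 = 120, and then M* = 470 - 1.5·120 = 290.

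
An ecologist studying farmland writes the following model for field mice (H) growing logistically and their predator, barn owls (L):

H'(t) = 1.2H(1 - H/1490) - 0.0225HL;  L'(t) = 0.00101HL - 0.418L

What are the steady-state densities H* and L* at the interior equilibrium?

From dL/dt = 0 with L > 0: 0.00101H* = 0.418, so H* = 414.
Substitute into dH/dt = 0: 1.2(1 - 414/1490) = 0.0225L*.
The bracket is 0.722, giving L* = 0.867/0.0225 = 38.5.

H* ≈ 414, L* ≈ 38.5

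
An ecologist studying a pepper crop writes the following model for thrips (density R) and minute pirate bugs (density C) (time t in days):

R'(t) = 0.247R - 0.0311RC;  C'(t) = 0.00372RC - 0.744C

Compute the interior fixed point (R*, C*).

Set dC/dt = 0 with C > 0: 0.00372R - 0.744 = 0, so R* = 0.744/0.00372 = 200.
Set dR/dt = 0 with R > 0: 0.247 - 0.0311C = 0, so C* = 0.247/0.0311 = 7.94.

R* ≈ 200, C* ≈ 7.94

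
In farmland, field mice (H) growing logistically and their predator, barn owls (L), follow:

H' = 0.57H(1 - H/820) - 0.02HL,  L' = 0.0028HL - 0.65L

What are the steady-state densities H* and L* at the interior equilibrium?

From dL/dt = 0 with L > 0: 0.0028H* = 0.65, so H* = 232.
Substitute into dH/dt = 0: 0.57(1 - 232/820) = 0.02L*.
The bracket is 0.717, giving L* = 0.409/0.02 = 20.4.

H* ≈ 232, L* ≈ 20.4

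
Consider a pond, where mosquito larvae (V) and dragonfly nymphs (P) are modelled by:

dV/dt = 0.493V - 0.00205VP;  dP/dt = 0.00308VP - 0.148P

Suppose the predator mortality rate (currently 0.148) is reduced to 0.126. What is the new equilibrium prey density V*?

At the interior fixed point, setting dP/dt = 0 with P > 0 fixes V* = (predator death rate)/(VP coefficient) — independent of the other coefficients.
With the change, V* = 0.126/0.00308 = 40.9; it falls from 48.1.

V* ≈ 40.9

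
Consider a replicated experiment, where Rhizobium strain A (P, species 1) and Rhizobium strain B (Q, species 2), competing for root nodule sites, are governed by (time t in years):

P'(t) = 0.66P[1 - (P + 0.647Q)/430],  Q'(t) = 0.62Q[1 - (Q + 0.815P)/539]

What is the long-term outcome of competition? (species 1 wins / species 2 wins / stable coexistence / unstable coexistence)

Compare the nullcline intercepts: K1/α12 = 430/0.647 = 665 > K2 = 539; K2/α21 = 539/0.815 = 661 > K1 = 430.
Since both inequalities hold, each species can invade when rare, so the interior equilibrium is stable.

stable coexistence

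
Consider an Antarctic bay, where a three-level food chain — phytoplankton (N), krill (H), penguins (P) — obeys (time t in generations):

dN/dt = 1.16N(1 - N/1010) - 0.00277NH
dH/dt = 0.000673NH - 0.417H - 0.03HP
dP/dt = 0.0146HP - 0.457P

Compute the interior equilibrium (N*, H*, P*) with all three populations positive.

N* ≈ 935, H* ≈ 31.3, P* ≈ 7.06

From dP/dt = 0: 0.0146H* = 0.457, so H* = 31.3.
From dN/dt = 0: 1.16(1 - N*/1010) = 0.00277·31.3, giving N* = 1010·(1 - 0.0747) = 935.
From dH/dt = 0: 0.000673·935 - 0.417 = 0.03P*, so P* = 0.212/0.03 = 7.06.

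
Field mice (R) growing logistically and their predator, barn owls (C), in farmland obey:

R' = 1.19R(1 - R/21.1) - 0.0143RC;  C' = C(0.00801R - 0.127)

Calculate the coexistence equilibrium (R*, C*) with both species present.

From dC/dt = 0 with C > 0: 0.00801R* = 0.127, so R* = 15.9.
Substitute into dR/dt = 0: 1.19(1 - 15.9/21.1) = 0.0143C*.
The bracket is 0.249, giving C* = 0.296/0.0143 = 20.7.

R* ≈ 15.9, C* ≈ 20.7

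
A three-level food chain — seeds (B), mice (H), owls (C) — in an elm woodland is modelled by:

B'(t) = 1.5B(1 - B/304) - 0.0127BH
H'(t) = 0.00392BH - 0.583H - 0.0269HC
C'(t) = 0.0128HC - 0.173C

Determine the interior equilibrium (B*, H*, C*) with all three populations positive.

B* ≈ 269, H* ≈ 13.5, C* ≈ 17.6

From dC/dt = 0: 0.0128H* = 0.173, so H* = 13.5.
From dB/dt = 0: 1.5(1 - B*/304) = 0.0127·13.5, giving B* = 304·(1 - 0.114) = 269.
From dH/dt = 0: 0.00392·269 - 0.583 = 0.0269C*, so C* = 0.472/0.0269 = 17.6.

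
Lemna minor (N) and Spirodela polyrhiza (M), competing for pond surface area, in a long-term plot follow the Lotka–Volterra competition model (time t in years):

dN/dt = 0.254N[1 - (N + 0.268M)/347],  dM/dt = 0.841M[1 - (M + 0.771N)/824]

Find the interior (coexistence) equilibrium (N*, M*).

N* ≈ 159, M* ≈ 701

Setting both brackets to zero gives the nullclines N + 0.268M = 347 and 0.771N + M = 824.
Substituting M = 824 - 0.771N into the first: N(1 - 0.268·0.771) = 347 - 0.268·824.
So N* = 126/0.793 = 159, and then M* = 824 - 0.771·159 = 701.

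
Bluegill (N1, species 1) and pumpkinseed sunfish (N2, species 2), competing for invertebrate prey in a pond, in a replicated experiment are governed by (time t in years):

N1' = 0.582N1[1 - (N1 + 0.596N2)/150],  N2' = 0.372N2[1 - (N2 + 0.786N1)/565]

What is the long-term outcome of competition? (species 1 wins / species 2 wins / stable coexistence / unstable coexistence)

Compare the nullcline intercepts: K1/α12 = 150/0.596 = 252 < K2 = 565; K2/α21 = 565/0.786 = 719 > K1 = 150.
Since the inequalities point opposite ways, species 2 can invade but species 1 cannot.

species 2 excludes species 1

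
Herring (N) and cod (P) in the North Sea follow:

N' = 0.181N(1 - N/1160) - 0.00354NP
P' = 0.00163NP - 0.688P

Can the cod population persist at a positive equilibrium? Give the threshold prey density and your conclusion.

Threshold N = 422; K > 422, so yes, the predator persists.

The predator equation gives dP/dt > 0 only when N > 0.688/0.00163 = 422.
Without the predator, N → K = 1160. Since 1160 > 422, the predator can invade and persist.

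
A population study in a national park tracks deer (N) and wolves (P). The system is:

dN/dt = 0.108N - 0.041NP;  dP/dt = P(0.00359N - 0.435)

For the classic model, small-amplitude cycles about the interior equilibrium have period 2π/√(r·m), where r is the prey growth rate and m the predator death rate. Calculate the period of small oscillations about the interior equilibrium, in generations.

T ≈ 29 generations

Here r = 0.108 and m = 0.435, so r·m = 0.047.
ω = √0.047 = 0.217 per generation, hence T = 2π/ω ≈ 29 generations.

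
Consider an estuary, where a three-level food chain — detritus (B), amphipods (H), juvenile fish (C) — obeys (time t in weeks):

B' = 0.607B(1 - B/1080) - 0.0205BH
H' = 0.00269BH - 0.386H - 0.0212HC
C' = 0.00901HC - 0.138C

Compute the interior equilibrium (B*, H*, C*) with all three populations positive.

B* ≈ 521, H* ≈ 15.3, C* ≈ 47.9

From dC/dt = 0: 0.00901H* = 0.138, so H* = 15.3.
From dB/dt = 0: 0.607(1 - B*/1080) = 0.0205·15.3, giving B* = 1080·(1 - 0.517) = 521.
From dH/dt = 0: 0.00269·521 - 0.386 = 0.0212C*, so C* = 1.02/0.0212 = 47.9.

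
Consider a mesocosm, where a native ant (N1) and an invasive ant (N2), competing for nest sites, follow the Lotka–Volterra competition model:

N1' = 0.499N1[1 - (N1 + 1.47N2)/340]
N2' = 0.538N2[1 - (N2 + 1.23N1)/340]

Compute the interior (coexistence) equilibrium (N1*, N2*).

N1* ≈ 198, N2* ≈ 96.8

Setting both brackets to zero gives the nullclines N1 + 1.47N2 = 340 and 1.23N1 + N2 = 340.
Substituting N2 = 340 - 1.23N1 into the first: N1(1 - 1.47·1.23) = 340 - 1.47·340.
So N1* = -160/-0.808 = 198, and then N2* = 340 - 1.23·198 = 96.8.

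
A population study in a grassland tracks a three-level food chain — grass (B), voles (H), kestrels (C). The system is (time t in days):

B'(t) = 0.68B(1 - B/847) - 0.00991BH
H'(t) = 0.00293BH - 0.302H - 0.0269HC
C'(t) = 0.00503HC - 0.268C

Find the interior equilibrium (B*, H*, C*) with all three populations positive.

B* ≈ 189, H* ≈ 53.3, C* ≈ 9.39

From dC/dt = 0: 0.00503H* = 0.268, so H* = 53.3.
From dB/dt = 0: 0.68(1 - B*/847) = 0.00991·53.3, giving B* = 847·(1 - 0.776) = 189.
From dH/dt = 0: 0.00293·189 - 0.302 = 0.0269C*, so C* = 0.253/0.0269 = 9.39.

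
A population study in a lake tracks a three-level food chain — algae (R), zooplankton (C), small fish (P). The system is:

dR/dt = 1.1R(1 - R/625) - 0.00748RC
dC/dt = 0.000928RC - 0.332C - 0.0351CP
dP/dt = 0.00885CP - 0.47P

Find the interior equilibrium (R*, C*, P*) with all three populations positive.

From dP/dt = 0: 0.00885C* = 0.47, so C* = 53.1.
From dR/dt = 0: 1.1(1 - R*/625) = 0.00748·53.1, giving R* = 625·(1 - 0.361) = 399.
From dC/dt = 0: 0.000928·399 - 0.332 = 0.0351P*, so P* = 0.0385/0.0351 = 1.1.

R* ≈ 399, C* ≈ 53.1, P* ≈ 1.1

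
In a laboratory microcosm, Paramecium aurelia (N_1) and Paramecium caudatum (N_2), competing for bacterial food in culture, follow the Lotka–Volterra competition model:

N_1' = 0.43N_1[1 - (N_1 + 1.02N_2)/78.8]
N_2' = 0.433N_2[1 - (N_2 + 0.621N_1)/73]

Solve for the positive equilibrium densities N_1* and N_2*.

Setting both brackets to zero gives the nullclines N_1 + 1.02N_2 = 78.8 and 0.621N_1 + N_2 = 73.
Substituting N_2 = 73 - 0.621N_1 into the first: N_1(1 - 1.02·0.621) = 78.8 - 1.02·73.
So N_1* = 4.34/0.367 = 11.8, and then N_2* = 73 - 0.621·11.8 = 65.6.

N_1* ≈ 11.8, N_2* ≈ 65.6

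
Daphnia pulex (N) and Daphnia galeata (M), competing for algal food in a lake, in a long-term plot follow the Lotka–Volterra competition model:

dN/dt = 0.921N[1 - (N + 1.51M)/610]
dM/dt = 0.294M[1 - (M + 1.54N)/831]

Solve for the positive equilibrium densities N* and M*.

Setting both brackets to zero gives the nullclines N + 1.51M = 610 and 1.54N + M = 831.
Substituting M = 831 - 1.54N into the first: N(1 - 1.51·1.54) = 610 - 1.51·831.
So N* = -645/-1.33 = 487, and then M* = 831 - 1.54·487 = 81.8.

N* ≈ 487, M* ≈ 81.8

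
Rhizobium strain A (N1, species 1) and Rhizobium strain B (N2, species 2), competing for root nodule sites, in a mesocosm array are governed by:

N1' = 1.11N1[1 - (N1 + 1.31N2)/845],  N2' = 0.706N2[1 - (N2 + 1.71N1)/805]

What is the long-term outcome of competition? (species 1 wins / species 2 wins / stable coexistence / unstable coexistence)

Compare the nullcline intercepts: K1/α12 = 845/1.31 = 645 < K2 = 805; K2/α21 = 805/1.71 = 471 < K1 = 845.
Since both are reversed, neither can invade when rare; the interior point is a saddle.

unstable coexistence (outcome depends on initial conditions)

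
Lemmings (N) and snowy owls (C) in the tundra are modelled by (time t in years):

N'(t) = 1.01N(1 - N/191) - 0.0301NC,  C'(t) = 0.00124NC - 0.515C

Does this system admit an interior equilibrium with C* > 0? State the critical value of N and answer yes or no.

The predator equation gives dC/dt > 0 only when N > 0.515/0.00124 = 415.
Without the predator, N → K = 191. Since 191 < 415, the predator cannot invade.

Threshold N = 415; K < 415, so no, the predator goes extinct.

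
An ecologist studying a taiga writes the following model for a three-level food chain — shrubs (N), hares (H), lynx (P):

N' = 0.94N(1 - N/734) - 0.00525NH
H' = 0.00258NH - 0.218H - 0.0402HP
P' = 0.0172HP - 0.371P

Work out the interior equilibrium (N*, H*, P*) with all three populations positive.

N* ≈ 646, H* ≈ 21.6, P* ≈ 36

From dP/dt = 0: 0.0172H* = 0.371, so H* = 21.6.
From dN/dt = 0: 0.94(1 - N*/734) = 0.00525·21.6, giving N* = 734·(1 - 0.12) = 646.
From dH/dt = 0: 0.00258·646 - 0.218 = 0.0402P*, so P* = 1.45/0.0402 = 36.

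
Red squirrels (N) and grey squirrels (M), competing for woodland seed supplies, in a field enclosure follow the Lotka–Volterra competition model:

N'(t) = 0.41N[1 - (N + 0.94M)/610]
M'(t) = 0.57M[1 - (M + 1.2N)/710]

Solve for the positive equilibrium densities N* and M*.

N* ≈ 448, M* ≈ 172

Setting both brackets to zero gives the nullclines N + 0.94M = 610 and 1.2N + M = 710.
Substituting M = 710 - 1.2N into the first: N(1 - 0.94·1.2) = 610 - 0.94·710.
So N* = -57.4/-0.128 = 448, and then M* = 710 - 1.2·448 = 172.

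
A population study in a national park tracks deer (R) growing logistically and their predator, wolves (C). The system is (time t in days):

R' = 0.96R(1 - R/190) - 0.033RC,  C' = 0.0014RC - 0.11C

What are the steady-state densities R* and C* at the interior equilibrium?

R* ≈ 78.6, C* ≈ 17.1

From dC/dt = 0 with C > 0: 0.0014R* = 0.11, so R* = 78.6.
Substitute into dR/dt = 0: 0.96(1 - 78.6/190) = 0.033C*.
The bracket is 0.586, giving C* = 0.563/0.033 = 17.1.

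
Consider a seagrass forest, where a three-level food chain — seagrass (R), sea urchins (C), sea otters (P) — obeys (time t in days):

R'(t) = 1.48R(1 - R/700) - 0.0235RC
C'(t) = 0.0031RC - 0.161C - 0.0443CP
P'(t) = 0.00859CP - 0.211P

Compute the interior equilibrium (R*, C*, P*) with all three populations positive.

From dP/dt = 0: 0.00859C* = 0.211, so C* = 24.6.
From dR/dt = 0: 1.48(1 - R*/700) = 0.0235·24.6, giving R* = 700·(1 - 0.39) = 427.
From dC/dt = 0: 0.0031·427 - 0.161 = 0.0443P*, so P* = 1.16/0.0443 = 26.2.

R* ≈ 427, C* ≈ 24.6, P* ≈ 26.2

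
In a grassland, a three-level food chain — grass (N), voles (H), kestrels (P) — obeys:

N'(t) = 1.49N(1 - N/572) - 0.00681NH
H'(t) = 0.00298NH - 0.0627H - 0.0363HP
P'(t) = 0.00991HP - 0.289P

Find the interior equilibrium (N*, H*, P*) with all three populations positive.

N* ≈ 496, H* ≈ 29.2, P* ≈ 39

From dP/dt = 0: 0.00991H* = 0.289, so H* = 29.2.
From dN/dt = 0: 1.49(1 - N*/572) = 0.00681·29.2, giving N* = 572·(1 - 0.133) = 496.
From dH/dt = 0: 0.00298·496 - 0.0627 = 0.0363P*, so P* = 1.41/0.0363 = 39.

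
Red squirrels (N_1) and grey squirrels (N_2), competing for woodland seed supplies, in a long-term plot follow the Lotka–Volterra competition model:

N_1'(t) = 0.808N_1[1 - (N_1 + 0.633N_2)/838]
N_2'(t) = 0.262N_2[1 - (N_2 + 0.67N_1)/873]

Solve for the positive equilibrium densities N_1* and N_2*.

Setting both brackets to zero gives the nullclines N_1 + 0.633N_2 = 838 and 0.67N_1 + N_2 = 873.
Substituting N_2 = 873 - 0.67N_1 into the first: N_1(1 - 0.633·0.67) = 838 - 0.633·873.
So N_1* = 285/0.576 = 496, and then N_2* = 873 - 0.67·496 = 541.

N_1* ≈ 496, N_2* ≈ 541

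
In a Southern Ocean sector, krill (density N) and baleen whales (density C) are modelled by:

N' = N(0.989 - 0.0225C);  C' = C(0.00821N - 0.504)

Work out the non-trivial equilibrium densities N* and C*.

N* ≈ 61.4, C* ≈ 44

Set dC/dt = 0 with C > 0: 0.00821N - 0.504 = 0, so N* = 0.504/0.00821 = 61.4.
Set dN/dt = 0 with N > 0: 0.989 - 0.0225C = 0, so C* = 0.989/0.0225 = 44.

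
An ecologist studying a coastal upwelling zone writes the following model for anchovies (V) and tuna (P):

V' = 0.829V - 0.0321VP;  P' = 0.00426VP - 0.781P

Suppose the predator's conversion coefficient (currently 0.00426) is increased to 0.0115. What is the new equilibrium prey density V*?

V* ≈ 67.9

At the interior fixed point, setting dP/dt = 0 with P > 0 fixes V* = (predator death rate)/(VP coefficient) — independent of the other coefficients.
With the change, V* = 0.781/0.0115 = 67.9; it falls from 183.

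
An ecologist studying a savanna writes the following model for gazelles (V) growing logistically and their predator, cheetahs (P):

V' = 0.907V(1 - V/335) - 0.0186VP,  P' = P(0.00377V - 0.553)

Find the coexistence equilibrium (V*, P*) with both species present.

V* ≈ 147, P* ≈ 27.4

From dP/dt = 0 with P > 0: 0.00377V* = 0.553, so V* = 147.
Substitute into dV/dt = 0: 0.907(1 - 147/335) = 0.0186P*.
The bracket is 0.562, giving P* = 0.51/0.0186 = 27.4.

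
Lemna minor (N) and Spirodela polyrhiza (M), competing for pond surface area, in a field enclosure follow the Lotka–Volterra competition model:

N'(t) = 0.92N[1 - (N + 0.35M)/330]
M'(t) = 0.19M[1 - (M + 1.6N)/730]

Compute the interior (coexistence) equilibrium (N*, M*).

Setting both brackets to zero gives the nullclines N + 0.35M = 330 and 1.6N + M = 730.
Substituting M = 730 - 1.6N into the first: N(1 - 0.35·1.6) = 330 - 0.35·730.
So N* = 74.5/0.44 = 169, and then M* = 730 - 1.6·169 = 459.

N* ≈ 169, M* ≈ 459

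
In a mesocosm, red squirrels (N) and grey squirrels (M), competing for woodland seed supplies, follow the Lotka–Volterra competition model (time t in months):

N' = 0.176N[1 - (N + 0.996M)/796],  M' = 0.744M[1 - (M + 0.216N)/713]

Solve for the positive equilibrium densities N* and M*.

Setting both brackets to zero gives the nullclines N + 0.996M = 796 and 0.216N + M = 713.
Substituting M = 713 - 0.216N into the first: N(1 - 0.996·0.216) = 796 - 0.996·713.
So N* = 85.9/0.785 = 109, and then M* = 713 - 0.216·109 = 689.

N* ≈ 109, M* ≈ 689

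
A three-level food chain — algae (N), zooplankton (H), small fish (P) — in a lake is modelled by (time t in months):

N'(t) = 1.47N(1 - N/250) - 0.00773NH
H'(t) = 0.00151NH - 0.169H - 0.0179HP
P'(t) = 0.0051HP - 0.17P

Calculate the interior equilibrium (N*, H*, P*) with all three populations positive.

N* ≈ 206, H* ≈ 33.3, P* ≈ 7.95

From dP/dt = 0: 0.0051H* = 0.17, so H* = 33.3.
From dN/dt = 0: 1.47(1 - N*/250) = 0.00773·33.3, giving N* = 250·(1 - 0.175) = 206.
From dH/dt = 0: 0.00151·206 - 0.169 = 0.0179P*, so P* = 0.142/0.0179 = 7.95.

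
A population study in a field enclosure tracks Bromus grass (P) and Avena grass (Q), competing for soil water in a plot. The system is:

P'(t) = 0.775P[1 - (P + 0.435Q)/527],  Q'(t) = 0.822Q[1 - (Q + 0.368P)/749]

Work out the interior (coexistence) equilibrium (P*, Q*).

Setting both brackets to zero gives the nullclines P + 0.435Q = 527 and 0.368P + Q = 749.
Substituting Q = 749 - 0.368P into the first: P(1 - 0.435·0.368) = 527 - 0.435·749.
So P* = 201/0.84 = 240, and then Q* = 749 - 0.368·240 = 661.

P* ≈ 240, Q* ≈ 661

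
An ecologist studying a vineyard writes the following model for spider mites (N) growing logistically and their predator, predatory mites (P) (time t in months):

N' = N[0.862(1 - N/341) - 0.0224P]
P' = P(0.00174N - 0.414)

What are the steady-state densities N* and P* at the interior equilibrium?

N* ≈ 238, P* ≈ 11.6

From dP/dt = 0 with P > 0: 0.00174N* = 0.414, so N* = 238.
Substitute into dN/dt = 0: 0.862(1 - 238/341) = 0.0224P*.
The bracket is 0.302, giving P* = 0.261/0.0224 = 11.6.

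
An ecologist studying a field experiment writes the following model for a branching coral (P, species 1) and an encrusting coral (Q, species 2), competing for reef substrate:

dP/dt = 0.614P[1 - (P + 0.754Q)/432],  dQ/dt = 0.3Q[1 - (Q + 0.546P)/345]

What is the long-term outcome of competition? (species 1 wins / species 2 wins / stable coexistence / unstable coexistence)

stable coexistence

Compare the nullcline intercepts: K1/α12 = 432/0.754 = 573 > K2 = 345; K2/α21 = 345/0.546 = 632 > K1 = 432.
Since both inequalities hold, each species can invade when rare, so the interior equilibrium is stable.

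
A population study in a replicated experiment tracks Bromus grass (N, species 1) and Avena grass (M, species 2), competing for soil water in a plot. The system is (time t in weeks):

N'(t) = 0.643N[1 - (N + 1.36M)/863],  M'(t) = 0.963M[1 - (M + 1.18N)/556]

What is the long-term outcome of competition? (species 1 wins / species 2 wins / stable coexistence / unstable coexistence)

Compare the nullcline intercepts: K1/α12 = 863/1.36 = 635 > K2 = 556; K2/α21 = 556/1.18 = 471 < K1 = 863.
Since the inequalities point opposite ways, species 1 can invade but species 2 cannot.

species 1 excludes species 2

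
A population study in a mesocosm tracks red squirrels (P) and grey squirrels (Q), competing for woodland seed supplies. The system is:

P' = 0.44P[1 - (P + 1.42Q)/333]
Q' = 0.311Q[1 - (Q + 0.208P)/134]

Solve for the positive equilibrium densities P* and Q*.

Setting both brackets to zero gives the nullclines P + 1.42Q = 333 and 0.208P + Q = 134.
Substituting Q = 134 - 0.208P into the first: P(1 - 1.42·0.208) = 333 - 1.42·134.
So P* = 143/0.705 = 203, and then Q* = 134 - 0.208·203 = 91.9.

P* ≈ 203, Q* ≈ 91.9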